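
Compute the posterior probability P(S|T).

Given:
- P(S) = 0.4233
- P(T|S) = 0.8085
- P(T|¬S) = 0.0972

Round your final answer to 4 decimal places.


Bayes' theorem: P(S|T) = P(T|S) × P(S) / P(T)

Step 1: Calculate P(T) using law of total probability
P(T) = P(T|S)P(S) + P(T|¬S)P(¬S)
     = 0.8085 × 0.4233 + 0.0972 × 0.5767
     = 0.34223805 + 0.05605524
     = 0.39829329

Step 2: Apply Bayes' theorem
P(S|T) = P(T|S) × P(S) / P(T)
       = 0.34223805 / 0.39829329
       = 0.8593


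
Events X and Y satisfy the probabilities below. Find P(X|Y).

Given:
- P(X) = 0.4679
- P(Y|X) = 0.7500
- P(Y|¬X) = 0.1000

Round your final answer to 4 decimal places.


Bayes' theorem: P(X|Y) = P(Y|X) × P(X) / P(Y)

Step 1: Calculate P(Y) using law of total probability
P(Y) = P(Y|X)P(X) + P(Y|¬X)P(¬X)
     = 0.7500 × 0.4679 + 0.1000 × 0.5321
     = 0.35092500 + 0.05321000
     = 0.40413500

Step 2: Apply Bayes' theorem
P(X|Y) = P(Y|X) × P(X) / P(Y)
       = 0.35092500 / 0.40413500
       = 0.8683


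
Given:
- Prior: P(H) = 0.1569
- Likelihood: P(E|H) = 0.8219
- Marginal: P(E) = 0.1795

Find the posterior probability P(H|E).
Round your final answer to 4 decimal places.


Using Bayes' theorem:

P(H|E) = P(E|H) × P(H) / P(E)
       = 0.8219 × 0.1569 / 0.1795
       = 0.12895611 / 0.1795
       = 0.7184

The evidence strengthens our belief in H.
Prior: 0.1569 → Posterior: 0.7184


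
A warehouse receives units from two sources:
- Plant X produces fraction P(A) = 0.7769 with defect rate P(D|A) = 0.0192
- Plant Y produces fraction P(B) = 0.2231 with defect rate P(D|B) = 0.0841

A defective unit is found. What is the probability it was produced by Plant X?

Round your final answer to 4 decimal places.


Let A = from Plant X, D = defective

Given:
- P(A) = 0.7769, P(B) = 0.2231
- P(D|A) = 0.0192, P(D|B) = 0.0841

Step 1: Find P(D)
P(D) = P(D|A)P(A) + P(D|B)P(B)
     = 0.0192 × 0.7769 + 0.0841 × 0.2231
     = 0.01491648 + 0.01876271
     = 0.03367919

Step 2: Apply Bayes' theorem
P(A|D) = P(D|A)P(A) / P(D)
       = 0.01491648 / 0.03367919
       = 0.4429


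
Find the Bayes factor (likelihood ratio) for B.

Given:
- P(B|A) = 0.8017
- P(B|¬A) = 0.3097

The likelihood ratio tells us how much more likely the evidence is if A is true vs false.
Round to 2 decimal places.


Likelihood Ratio (LR) = P(B|A) / P(B|¬A)

LR = 0.8017 / 0.3097
   = 2.59

The evidence is 2.59 times more likely if A is true than if A is false.
LR > 1, so observing B raises the odds in favor of A.


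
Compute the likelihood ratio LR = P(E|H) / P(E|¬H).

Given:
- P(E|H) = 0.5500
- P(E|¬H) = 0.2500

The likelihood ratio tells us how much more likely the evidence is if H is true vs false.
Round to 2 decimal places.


Likelihood Ratio (LR) = P(E|H) / P(E|¬H)

LR = 0.5500 / 0.2500
   = 2.20

The evidence is 2.20 times more likely if H is true than if H is false.
Since LR > 1, the evidence supports H over ¬H.


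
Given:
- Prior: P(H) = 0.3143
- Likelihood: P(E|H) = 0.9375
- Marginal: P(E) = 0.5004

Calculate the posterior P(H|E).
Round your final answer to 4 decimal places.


Using Bayes' theorem:

P(H|E) = P(E|H) × P(H) / P(E)
       = 0.9375 × 0.3143 / 0.5004
       = 0.29465625 / 0.5004
       = 0.5888

The evidence strengthens our belief in H.
Prior: 0.3143 → Posterior: 0.5888


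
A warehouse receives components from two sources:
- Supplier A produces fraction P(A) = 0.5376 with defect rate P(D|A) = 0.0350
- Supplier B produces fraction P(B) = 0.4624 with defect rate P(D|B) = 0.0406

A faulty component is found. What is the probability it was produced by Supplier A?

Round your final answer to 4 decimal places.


Let A = from Supplier A, D = faulty

Given:
- P(A) = 0.5376, P(B) = 0.4624
- P(D|A) = 0.0350, P(D|B) = 0.0406

Step 1: Find P(D)
P(D) = P(D|A)P(A) + P(D|B)P(B)
     = 0.0350 × 0.5376 + 0.0406 × 0.4624
     = 0.01881600 + 0.01877344
     = 0.03758944

Step 2: Apply Bayes' theorem
P(A|D) = P(D|A)P(A) / P(D)
       = 0.01881600 / 0.03758944
       = 0.5006


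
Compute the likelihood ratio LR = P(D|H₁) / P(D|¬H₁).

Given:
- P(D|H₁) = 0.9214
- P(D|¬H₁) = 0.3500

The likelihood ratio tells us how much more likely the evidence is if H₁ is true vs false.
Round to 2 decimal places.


Likelihood Ratio (LR) = P(D|H₁) / P(D|¬H₁)

LR = 0.9214 / 0.3500
   = 2.63

The evidence is 2.63 times more likely if H₁ is true than if H₁ is false.
Since LR > 1, the evidence supports H₁ over ¬H₁.


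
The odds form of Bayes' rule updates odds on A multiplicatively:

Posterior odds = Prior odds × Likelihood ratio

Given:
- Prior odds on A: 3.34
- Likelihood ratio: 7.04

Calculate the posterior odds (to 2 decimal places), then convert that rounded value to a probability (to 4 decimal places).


Step 1: Calculate posterior odds
Posterior odds = Prior odds × LR
               = 3.34 × 7.04
               = 23.51

Step 2: Convert to probability
P(A|E) = Posterior odds / (1 + Posterior odds)
       = 23.51 / (1 + 23.51)
       = 23.51 / 24.51
       = 0.9592

The evidence increased P(A) from 0.7696 to 0.9592.


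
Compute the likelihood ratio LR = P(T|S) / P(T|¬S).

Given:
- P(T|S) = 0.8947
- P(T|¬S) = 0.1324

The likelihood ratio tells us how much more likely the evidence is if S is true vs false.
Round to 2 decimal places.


Likelihood Ratio (LR) = P(T|S) / P(T|¬S)

LR = 0.8947 / 0.1324
   = 6.76

The evidence is 6.76 times more likely if S is true than if S is false.
LR > 1, so observing T raises the odds in favor of S.


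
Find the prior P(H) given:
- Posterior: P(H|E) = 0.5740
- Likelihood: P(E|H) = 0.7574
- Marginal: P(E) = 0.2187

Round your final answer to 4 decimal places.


From Bayes' theorem: P(H|E) = P(E|H) × P(H) / P(E)

Rearranging for P(H):
P(H) = P(H|E) × P(E) / P(E|H)
     = 0.5740 × 0.2187 / 0.7574
     = 0.12553380 / 0.7574
     = 0.1657


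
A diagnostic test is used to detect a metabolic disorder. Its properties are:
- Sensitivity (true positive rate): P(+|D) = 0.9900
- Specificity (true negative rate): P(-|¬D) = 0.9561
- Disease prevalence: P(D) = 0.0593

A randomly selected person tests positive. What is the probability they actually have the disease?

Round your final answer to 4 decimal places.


Let D = has disease, + = positive test

Given:
- P(D) = 0.0593 (prevalence)
- P(+|D) = 0.9900 (sensitivity)
- P(-|¬D) = 0.9561 (specificity)
- P(+|¬D) = 0.0439 (false positive rate = 1 - specificity)

Step 1: Find P(+)
P(+) = P(+|D)P(D) + P(+|¬D)P(¬D)
     = 0.9900 × 0.0593 + 0.0439 × 0.9407
     = 0.05870700 + 0.04129673
     = 0.10000373

Step 2: Apply Bayes' theorem for P(D|+)
P(D|+) = P(+|D)P(D) / P(+)
       = 0.05870700 / 0.10000373
       = 0.5870


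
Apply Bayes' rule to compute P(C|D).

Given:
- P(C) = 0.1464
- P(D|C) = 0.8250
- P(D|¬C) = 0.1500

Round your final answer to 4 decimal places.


Bayes' theorem: P(C|D) = P(D|C) × P(C) / P(D)

Step 1: Calculate P(D) using law of total probability
P(D) = P(D|C)P(C) + P(D|¬C)P(¬C)
     = 0.8250 × 0.1464 + 0.1500 × 0.8536
     = 0.12078000 + 0.12804000
     = 0.24882000

Step 2: Apply Bayes' theorem
P(C|D) = P(D|C) × P(C) / P(D)
       = 0.12078000 / 0.24882000
       = 0.4854


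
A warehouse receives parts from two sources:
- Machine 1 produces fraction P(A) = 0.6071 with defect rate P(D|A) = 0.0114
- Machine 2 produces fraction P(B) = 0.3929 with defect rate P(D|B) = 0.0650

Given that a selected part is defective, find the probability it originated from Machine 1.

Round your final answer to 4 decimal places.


Let A = from Machine 1, D = defective

Given:
- P(A) = 0.6071, P(B) = 0.3929
- P(D|A) = 0.0114, P(D|B) = 0.0650

Step 1: Find P(D)
P(D) = P(D|A)P(A) + P(D|B)P(B)
     = 0.0114 × 0.6071 + 0.0650 × 0.3929
     = 0.00692094 + 0.02553850
     = 0.03245944

Step 2: Apply Bayes' theorem
P(A|D) = P(D|A)P(A) / P(D)
       = 0.00692094 / 0.03245944
       = 0.2132


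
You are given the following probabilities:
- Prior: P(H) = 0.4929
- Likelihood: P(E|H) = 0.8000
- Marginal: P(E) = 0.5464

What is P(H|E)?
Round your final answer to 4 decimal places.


Using Bayes' theorem:

P(H|E) = P(E|H) × P(H) / P(E)
       = 0.8000 × 0.4929 / 0.5464
       = 0.39432000 / 0.5464
       = 0.7217

The evidence strengthens our belief in H.
Prior: 0.4929 → Posterior: 0.7217


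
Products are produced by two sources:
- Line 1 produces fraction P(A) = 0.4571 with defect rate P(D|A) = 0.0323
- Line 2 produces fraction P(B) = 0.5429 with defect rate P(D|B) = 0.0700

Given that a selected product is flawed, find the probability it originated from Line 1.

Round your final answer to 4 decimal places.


Let A = from Line 1, D = flawed

Given:
- P(A) = 0.4571, P(B) = 0.5429
- P(D|A) = 0.0323, P(D|B) = 0.0700

Step 1: Find P(D)
P(D) = P(D|A)P(A) + P(D|B)P(B)
     = 0.0323 × 0.4571 + 0.0700 × 0.5429
     = 0.01476433 + 0.03800300
     = 0.05276733

Step 2: Apply Bayes' theorem
P(A|D) = P(D|A)P(A) / P(D)
       = 0.01476433 / 0.05276733
       = 0.2798


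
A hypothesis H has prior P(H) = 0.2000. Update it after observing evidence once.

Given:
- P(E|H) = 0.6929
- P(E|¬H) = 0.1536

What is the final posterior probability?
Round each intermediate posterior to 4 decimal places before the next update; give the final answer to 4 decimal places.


Sequential Bayesian updating:

Initial prior: P(H) = 0.2000

Update 1:
  P(E) = 0.6929 × 0.2000 + 0.1536 × 0.8000 = 0.13858000 + 0.12288000 = 0.26146000
  P(H|E) = 0.13858000 / 0.26146000 = 0.5300

Final posterior: 0.5300


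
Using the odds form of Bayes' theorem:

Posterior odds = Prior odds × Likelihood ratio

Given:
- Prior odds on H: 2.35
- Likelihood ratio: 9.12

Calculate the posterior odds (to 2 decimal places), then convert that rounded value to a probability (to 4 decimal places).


Step 1: Calculate posterior odds
Posterior odds = Prior odds × LR
               = 2.35 × 9.12
               = 21.43

Step 2: Convert to probability
P(H|E) = Posterior odds / (1 + Posterior odds)
       = 21.43 / (1 + 21.43)
       = 21.43 / 22.43
       = 0.9554

The evidence increased P(H) from 0.7015 to 0.9554.


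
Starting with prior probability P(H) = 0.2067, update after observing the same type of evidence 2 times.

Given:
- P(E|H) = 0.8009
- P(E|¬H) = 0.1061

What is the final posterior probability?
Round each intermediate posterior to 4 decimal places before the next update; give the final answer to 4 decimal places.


Sequential Bayesian updating:

Initial prior: P(H) = 0.2067

Update 1:
  P(E) = 0.8009 × 0.2067 + 0.1061 × 0.7933 = 0.16554603 + 0.08416913 = 0.24971516
  P(H|E) = 0.16554603 / 0.24971516 = 0.6629

Update 2:
  P(E) = 0.8009 × 0.6629 + 0.1061 × 0.3371 = 0.53091661 + 0.03576631 = 0.56668292
  P(H|E) = 0.53091661 / 0.56668292 = 0.9369

Final posterior: 0.9369


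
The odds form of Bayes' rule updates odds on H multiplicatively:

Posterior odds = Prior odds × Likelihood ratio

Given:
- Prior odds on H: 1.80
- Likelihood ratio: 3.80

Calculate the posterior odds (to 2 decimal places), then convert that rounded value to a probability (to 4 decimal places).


Step 1: Calculate posterior odds
Posterior odds = Prior odds × LR
               = 1.80 × 3.80
               = 6.84

Step 2: Convert to probability
P(H|E) = Posterior odds / (1 + Posterior odds)
       = 6.84 / (1 + 6.84)
       = 6.84 / 7.84
       = 0.8724

The evidence increased P(H) from 0.6429 to 0.8724.


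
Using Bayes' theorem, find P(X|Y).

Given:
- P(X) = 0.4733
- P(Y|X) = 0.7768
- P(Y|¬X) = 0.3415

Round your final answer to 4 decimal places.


Bayes' theorem: P(X|Y) = P(Y|X) × P(X) / P(Y)

Step 1: Calculate P(Y) using law of total probability
P(Y) = P(Y|X)P(X) + P(Y|¬X)P(¬X)
     = 0.7768 × 0.4733 + 0.3415 × 0.5267
     = 0.36765944 + 0.17986805
     = 0.54752749

Step 2: Apply Bayes' theorem
P(X|Y) = P(Y|X) × P(X) / P(Y)
       = 0.36765944 / 0.54752749
       = 0.6715


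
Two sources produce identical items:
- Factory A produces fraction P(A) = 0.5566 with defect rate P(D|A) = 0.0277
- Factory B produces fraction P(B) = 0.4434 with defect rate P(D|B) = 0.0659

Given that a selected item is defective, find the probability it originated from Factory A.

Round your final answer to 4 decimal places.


Let A = from Factory A, D = defective

Given:
- P(A) = 0.5566, P(B) = 0.4434
- P(D|A) = 0.0277, P(D|B) = 0.0659

Step 1: Find P(D)
P(D) = P(D|A)P(A) + P(D|B)P(B)
     = 0.0277 × 0.5566 + 0.0659 × 0.4434
     = 0.01541782 + 0.02922006
     = 0.04463788

Step 2: Apply Bayes' theorem
P(A|D) = P(D|A)P(A) / P(D)
       = 0.01541782 / 0.04463788
       = 0.3454


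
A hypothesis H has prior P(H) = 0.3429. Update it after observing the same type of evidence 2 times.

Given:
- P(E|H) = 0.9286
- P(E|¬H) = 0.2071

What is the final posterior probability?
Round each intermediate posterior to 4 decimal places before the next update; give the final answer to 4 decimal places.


Sequential Bayesian updating:

Initial prior: P(H) = 0.3429

Update 1:
  P(E) = 0.9286 × 0.3429 + 0.2071 × 0.6571 = 0.31841694 + 0.13608541 = 0.45450235
  P(H|E) = 0.31841694 / 0.45450235 = 0.7006

Update 2:
  P(E) = 0.9286 × 0.7006 + 0.2071 × 0.2994 = 0.65057716 + 0.06200574 = 0.71258290
  P(H|E) = 0.65057716 / 0.71258290 = 0.9130

Final posterior: 0.9130


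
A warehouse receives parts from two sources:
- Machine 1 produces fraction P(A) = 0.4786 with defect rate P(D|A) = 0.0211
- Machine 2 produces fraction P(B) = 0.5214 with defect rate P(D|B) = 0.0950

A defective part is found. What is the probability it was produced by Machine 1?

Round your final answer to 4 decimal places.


Let A = from Machine 1, D = defective

Given:
- P(A) = 0.4786, P(B) = 0.5214
- P(D|A) = 0.0211, P(D|B) = 0.0950

Step 1: Find P(D)
P(D) = P(D|A)P(A) + P(D|B)P(B)
     = 0.0211 × 0.4786 + 0.0950 × 0.5214
     = 0.01009846 + 0.04953300
     = 0.05963146

Step 2: Apply Bayes' theorem
P(A|D) = P(D|A)P(A) / P(D)
       = 0.01009846 / 0.05963146
       = 0.1693


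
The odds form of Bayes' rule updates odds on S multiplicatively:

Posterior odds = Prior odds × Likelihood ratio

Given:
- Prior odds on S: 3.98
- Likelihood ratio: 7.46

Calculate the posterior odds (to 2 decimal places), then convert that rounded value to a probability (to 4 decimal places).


Step 1: Calculate posterior odds
Posterior odds = Prior odds × LR
               = 3.98 × 7.46
               = 29.69

Step 2: Convert to probability
P(S|E) = Posterior odds / (1 + Posterior odds)
       = 29.69 / (1 + 29.69)
       = 29.69 / 30.69
       = 0.9674

The evidence increased P(S) from 0.7992 to 0.9674.


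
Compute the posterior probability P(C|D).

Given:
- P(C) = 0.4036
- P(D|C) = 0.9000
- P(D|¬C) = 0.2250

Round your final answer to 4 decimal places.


Bayes' theorem: P(C|D) = P(D|C) × P(C) / P(D)

Step 1: Calculate P(D) using law of total probability
P(D) = P(D|C)P(C) + P(D|¬C)P(¬C)
     = 0.9000 × 0.4036 + 0.2250 × 0.5964
     = 0.36324000 + 0.13419000
     = 0.49743000

Step 2: Apply Bayes' theorem
P(C|D) = P(D|C) × P(C) / P(D)
       = 0.36324000 / 0.49743000
       = 0.7302


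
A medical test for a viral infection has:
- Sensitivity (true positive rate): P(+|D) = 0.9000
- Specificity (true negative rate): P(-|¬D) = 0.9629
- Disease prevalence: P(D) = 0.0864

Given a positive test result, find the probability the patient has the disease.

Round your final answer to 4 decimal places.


Let D = has disease, + = positive test

Given:
- P(D) = 0.0864 (prevalence)
- P(+|D) = 0.9000 (sensitivity)
- P(-|¬D) = 0.9629 (specificity)
- P(+|¬D) = 0.0371 (false positive rate = 1 - specificity)

Step 1: Find P(+)
P(+) = P(+|D)P(D) + P(+|¬D)P(¬D)
     = 0.9000 × 0.0864 + 0.0371 × 0.9136
     = 0.07776000 + 0.03389456
     = 0.11165456

Step 2: Apply Bayes' theorem for P(D|+)
P(D|+) = P(+|D)P(D) / P(+)
       = 0.07776000 / 0.11165456
       = 0.6964


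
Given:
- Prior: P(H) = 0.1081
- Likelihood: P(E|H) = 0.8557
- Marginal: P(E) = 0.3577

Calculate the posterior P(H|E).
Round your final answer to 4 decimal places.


Using Bayes' theorem:

P(H|E) = P(E|H) × P(H) / P(E)
       = 0.8557 × 0.1081 / 0.3577
       = 0.09250117 / 0.3577
       = 0.2586

The evidence strengthens our belief in H.
Prior: 0.1081 → Posterior: 0.2586


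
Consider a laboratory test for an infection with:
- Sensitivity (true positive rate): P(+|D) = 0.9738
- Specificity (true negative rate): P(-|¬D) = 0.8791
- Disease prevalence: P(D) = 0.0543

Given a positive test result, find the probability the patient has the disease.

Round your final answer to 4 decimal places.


Let D = has disease, + = positive test

Given:
- P(D) = 0.0543 (prevalence)
- P(+|D) = 0.9738 (sensitivity)
- P(-|¬D) = 0.8791 (specificity)
- P(+|¬D) = 0.1209 (false positive rate = 1 - specificity)

Step 1: Find P(+)
P(+) = P(+|D)P(D) + P(+|¬D)P(¬D)
     = 0.9738 × 0.0543 + 0.1209 × 0.9457
     = 0.05287734 + 0.11433513
     = 0.16721247

Step 2: Apply Bayes' theorem for P(D|+)
P(D|+) = P(+|D)P(D) / P(+)
       = 0.05287734 / 0.16721247
       = 0.3162


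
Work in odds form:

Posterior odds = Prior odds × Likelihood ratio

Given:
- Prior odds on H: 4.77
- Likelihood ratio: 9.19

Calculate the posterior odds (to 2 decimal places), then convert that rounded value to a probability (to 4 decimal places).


Step 1: Calculate posterior odds
Posterior odds = Prior odds × LR
               = 4.77 × 9.19
               = 43.84

Step 2: Convert to probability
P(H|E) = Posterior odds / (1 + Posterior odds)
       = 43.84 / (1 + 43.84)
       = 43.84 / 44.84
       = 0.9777

The evidence increased P(H) from 0.8267 to 0.9777.


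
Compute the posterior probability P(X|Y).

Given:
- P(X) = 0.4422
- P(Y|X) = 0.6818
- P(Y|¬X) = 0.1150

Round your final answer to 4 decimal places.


Bayes' theorem: P(X|Y) = P(Y|X) × P(X) / P(Y)

Step 1: Calculate P(Y) using law of total probability
P(Y) = P(Y|X)P(X) + P(Y|¬X)P(¬X)
     = 0.6818 × 0.4422 + 0.1150 × 0.5578
     = 0.30149196 + 0.06414700
     = 0.36563896

Step 2: Apply Bayes' theorem
P(X|Y) = P(Y|X) × P(X) / P(Y)
       = 0.30149196 / 0.36563896
       = 0.8246


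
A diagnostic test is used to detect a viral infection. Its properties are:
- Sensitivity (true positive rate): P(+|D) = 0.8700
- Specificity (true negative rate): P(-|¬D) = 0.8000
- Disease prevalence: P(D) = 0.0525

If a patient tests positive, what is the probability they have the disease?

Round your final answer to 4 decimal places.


Let D = has disease, + = positive test

Given:
- P(D) = 0.0525 (prevalence)
- P(+|D) = 0.8700 (sensitivity)
- P(-|¬D) = 0.8000 (specificity)
- P(+|¬D) = 0.2000 (false positive rate = 1 - specificity)

Step 1: Find P(+)
P(+) = P(+|D)P(D) + P(+|¬D)P(¬D)
     = 0.8700 × 0.0525 + 0.2000 × 0.9475
     = 0.04567500 + 0.18950000
     = 0.23517500

Step 2: Apply Bayes' theorem for P(D|+)
P(D|+) = P(+|D)P(D) / P(+)
       = 0.04567500 / 0.23517500
       = 0.1942


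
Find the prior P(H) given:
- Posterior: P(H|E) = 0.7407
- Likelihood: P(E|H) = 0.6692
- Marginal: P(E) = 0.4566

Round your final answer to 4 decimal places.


From Bayes' theorem: P(H|E) = P(E|H) × P(H) / P(E)

Rearranging for P(H):
P(H) = P(H|E) × P(E) / P(E|H)
     = 0.7407 × 0.4566 / 0.6692
     = 0.33820362 / 0.6692
     = 0.5054


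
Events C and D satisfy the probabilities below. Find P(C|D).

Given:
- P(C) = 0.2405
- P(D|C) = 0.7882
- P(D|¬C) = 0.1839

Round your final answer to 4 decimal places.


Bayes' theorem: P(C|D) = P(D|C) × P(C) / P(D)

Step 1: Calculate P(D) using law of total probability
P(D) = P(D|C)P(C) + P(D|¬C)P(¬C)
     = 0.7882 × 0.2405 + 0.1839 × 0.7595
     = 0.18956210 + 0.13967205
     = 0.32923415

Step 2: Apply Bayes' theorem
P(C|D) = P(D|C) × P(C) / P(D)
       = 0.18956210 / 0.32923415
       = 0.5758


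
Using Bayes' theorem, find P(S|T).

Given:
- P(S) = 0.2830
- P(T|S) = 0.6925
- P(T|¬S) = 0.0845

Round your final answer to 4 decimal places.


Bayes' theorem: P(S|T) = P(T|S) × P(S) / P(T)

Step 1: Calculate P(T) using law of total probability
P(T) = P(T|S)P(S) + P(T|¬S)P(¬S)
     = 0.6925 × 0.2830 + 0.0845 × 0.7170
     = 0.19597750 + 0.06058650
     = 0.25656400

Step 2: Apply Bayes' theorem
P(S|T) = P(T|S) × P(S) / P(T)
       = 0.19597750 / 0.25656400
       = 0.7639


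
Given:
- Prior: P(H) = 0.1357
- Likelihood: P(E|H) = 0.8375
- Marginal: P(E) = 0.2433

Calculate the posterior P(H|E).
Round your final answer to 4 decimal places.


Using Bayes' theorem:

P(H|E) = P(E|H) × P(H) / P(E)
       = 0.8375 × 0.1357 / 0.2433
       = 0.11364875 / 0.2433
       = 0.4671

The evidence strengthens our belief in H.
Prior: 0.1357 → Posterior: 0.4671


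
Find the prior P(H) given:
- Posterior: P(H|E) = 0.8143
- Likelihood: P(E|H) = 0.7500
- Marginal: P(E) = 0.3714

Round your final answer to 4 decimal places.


From Bayes' theorem: P(H|E) = P(E|H) × P(H) / P(E)

Rearranging for P(H):
P(H) = P(H|E) × P(E) / P(E|H)
     = 0.8143 × 0.3714 / 0.7500
     = 0.30243102 / 0.7500
     = 0.4032


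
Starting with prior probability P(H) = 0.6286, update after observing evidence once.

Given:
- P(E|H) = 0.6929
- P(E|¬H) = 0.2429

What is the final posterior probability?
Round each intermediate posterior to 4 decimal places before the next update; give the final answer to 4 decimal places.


Sequential Bayesian updating:

Initial prior: P(H) = 0.6286

Update 1:
  P(E) = 0.6929 × 0.6286 + 0.2429 × 0.3714 = 0.43555694 + 0.09021306 = 0.52577000
  P(H|E) = 0.43555694 / 0.52577000 = 0.8284

Final posterior: 0.8284


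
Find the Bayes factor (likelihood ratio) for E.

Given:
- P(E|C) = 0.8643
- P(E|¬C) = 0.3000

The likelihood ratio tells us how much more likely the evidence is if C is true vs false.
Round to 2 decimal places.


Likelihood Ratio (LR) = P(E|C) / P(E|¬C)

LR = 0.8643 / 0.3000
   = 2.88

The evidence is 2.88 times more likely if C is true than if C is false.
Because LR exceeds 1, E is evidence for C.


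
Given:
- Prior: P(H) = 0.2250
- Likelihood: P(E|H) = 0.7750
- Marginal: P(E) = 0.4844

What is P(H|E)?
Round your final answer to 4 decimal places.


Using Bayes' theorem:

P(H|E) = P(E|H) × P(H) / P(E)
       = 0.7750 × 0.2250 / 0.4844
       = 0.17437500 / 0.4844
       = 0.3600

The evidence strengthens our belief in H.
Prior: 0.2250 → Posterior: 0.3600


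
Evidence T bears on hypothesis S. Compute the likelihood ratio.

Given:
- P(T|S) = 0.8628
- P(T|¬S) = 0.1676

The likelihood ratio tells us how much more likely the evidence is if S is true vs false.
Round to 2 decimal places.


Likelihood Ratio (LR) = P(T|S) / P(T|¬S)

LR = 0.8628 / 0.1676
   = 5.15

The evidence is 5.15 times more likely if S is true than if S is false.
LR > 1, so observing T raises the odds in favor of S.


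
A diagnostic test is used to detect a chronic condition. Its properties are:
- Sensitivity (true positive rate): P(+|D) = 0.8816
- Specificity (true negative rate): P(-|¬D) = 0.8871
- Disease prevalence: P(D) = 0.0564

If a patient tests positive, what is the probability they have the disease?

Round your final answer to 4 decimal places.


Let D = has disease, + = positive test

Given:
- P(D) = 0.0564 (prevalence)
- P(+|D) = 0.8816 (sensitivity)
- P(-|¬D) = 0.8871 (specificity)
- P(+|¬D) = 0.1129 (false positive rate = 1 - specificity)

Step 1: Find P(+)
P(+) = P(+|D)P(D) + P(+|¬D)P(¬D)
     = 0.8816 × 0.0564 + 0.1129 × 0.9436
     = 0.04972224 + 0.10653244
     = 0.15625468

Step 2: Apply Bayes' theorem for P(D|+)
P(D|+) = P(+|D)P(D) / P(+)
       = 0.04972224 / 0.15625468
       = 0.3182


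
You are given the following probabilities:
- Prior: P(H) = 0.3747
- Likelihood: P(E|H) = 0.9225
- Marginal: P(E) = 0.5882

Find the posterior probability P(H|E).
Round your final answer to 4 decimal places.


Using Bayes' theorem:

P(H|E) = P(E|H) × P(H) / P(E)
       = 0.9225 × 0.3747 / 0.5882
       = 0.34566075 / 0.5882
       = 0.5877

The evidence strengthens our belief in H.
Prior: 0.3747 → Posterior: 0.5877


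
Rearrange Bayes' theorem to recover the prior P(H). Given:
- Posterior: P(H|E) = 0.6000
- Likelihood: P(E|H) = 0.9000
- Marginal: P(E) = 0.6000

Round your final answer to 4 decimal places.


From Bayes' theorem: P(H|E) = P(E|H) × P(H) / P(E)

Rearranging for P(H):
P(H) = P(H|E) × P(E) / P(E|H)
     = 0.6000 × 0.6000 / 0.9000
     = 0.36000000 / 0.9000
     = 0.4000


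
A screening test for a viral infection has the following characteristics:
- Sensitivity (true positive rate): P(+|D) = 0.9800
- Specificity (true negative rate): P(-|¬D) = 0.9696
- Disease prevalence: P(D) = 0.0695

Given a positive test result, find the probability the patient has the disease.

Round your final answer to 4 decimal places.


Let D = has disease, + = positive test

Given:
- P(D) = 0.0695 (prevalence)
- P(+|D) = 0.9800 (sensitivity)
- P(-|¬D) = 0.9696 (specificity)
- P(+|¬D) = 0.0304 (false positive rate = 1 - specificity)

Step 1: Find P(+)
P(+) = P(+|D)P(D) + P(+|¬D)P(¬D)
     = 0.9800 × 0.0695 + 0.0304 × 0.9305
     = 0.06811000 + 0.02828720
     = 0.09639720

Step 2: Apply Bayes' theorem for P(D|+)
P(D|+) = P(+|D)P(D) / P(+)
       = 0.06811000 / 0.09639720
       = 0.7066


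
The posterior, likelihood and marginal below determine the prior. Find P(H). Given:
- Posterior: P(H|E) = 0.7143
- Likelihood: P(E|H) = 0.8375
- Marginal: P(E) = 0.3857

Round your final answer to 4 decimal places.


From Bayes' theorem: P(H|E) = P(E|H) × P(H) / P(E)

Rearranging for P(H):
P(H) = P(H|E) × P(E) / P(E|H)
     = 0.7143 × 0.3857 / 0.8375
     = 0.27550551 / 0.8375
     = 0.3290


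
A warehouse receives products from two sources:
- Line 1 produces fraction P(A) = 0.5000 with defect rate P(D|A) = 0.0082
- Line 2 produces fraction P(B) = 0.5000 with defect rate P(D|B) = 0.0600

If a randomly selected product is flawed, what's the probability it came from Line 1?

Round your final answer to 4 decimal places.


Let A = from Line 1, D = flawed

Given:
- P(A) = 0.5000, P(B) = 0.5000
- P(D|A) = 0.0082, P(D|B) = 0.0600

Step 1: Find P(D)
P(D) = P(D|A)P(A) + P(D|B)P(B)
     = 0.0082 × 0.5000 + 0.0600 × 0.5000
     = 0.00410000 + 0.03000000
     = 0.03410000

Step 2: Apply Bayes' theorem
P(A|D) = P(D|A)P(A) / P(D)
       = 0.00410000 / 0.03410000
       = 0.1202


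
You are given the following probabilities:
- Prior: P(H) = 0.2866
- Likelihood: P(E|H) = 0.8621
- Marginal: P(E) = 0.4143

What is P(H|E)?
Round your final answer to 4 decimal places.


Using Bayes' theorem:

P(H|E) = P(E|H) × P(H) / P(E)
       = 0.8621 × 0.2866 / 0.4143
       = 0.24707786 / 0.4143
       = 0.5964

The evidence strengthens our belief in H.
Prior: 0.2866 → Posterior: 0.5964


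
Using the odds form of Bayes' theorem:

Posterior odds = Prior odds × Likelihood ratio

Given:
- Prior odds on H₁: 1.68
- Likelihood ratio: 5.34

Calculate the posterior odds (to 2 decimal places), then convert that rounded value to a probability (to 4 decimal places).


Step 1: Calculate posterior odds
Posterior odds = Prior odds × LR
               = 1.68 × 5.34
               = 8.97

Step 2: Convert to probability
P(H₁|E) = Posterior odds / (1 + Posterior odds)
       = 8.97 / (1 + 8.97)
       = 8.97 / 9.97
       = 0.8997

The evidence increased P(H₁) from 0.6269 to 0.8997.


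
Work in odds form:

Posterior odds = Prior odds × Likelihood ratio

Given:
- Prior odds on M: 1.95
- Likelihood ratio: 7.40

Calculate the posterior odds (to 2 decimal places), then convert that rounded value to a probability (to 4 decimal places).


Step 1: Calculate posterior odds
Posterior odds = Prior odds × LR
               = 1.95 × 7.40
               = 14.43

Step 2: Convert to probability
P(M|E) = Posterior odds / (1 + Posterior odds)
       = 14.43 / (1 + 14.43)
       = 14.43 / 15.43
       = 0.9352

The evidence increased P(M) from 0.6610 to 0.9352.


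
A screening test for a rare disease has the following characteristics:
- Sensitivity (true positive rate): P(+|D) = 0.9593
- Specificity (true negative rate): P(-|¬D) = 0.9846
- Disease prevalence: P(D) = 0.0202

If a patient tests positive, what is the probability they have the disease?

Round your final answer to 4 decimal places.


Let D = has disease, + = positive test

Given:
- P(D) = 0.0202 (prevalence)
- P(+|D) = 0.9593 (sensitivity)
- P(-|¬D) = 0.9846 (specificity)
- P(+|¬D) = 0.0154 (false positive rate = 1 - specificity)

Step 1: Find P(+)
P(+) = P(+|D)P(D) + P(+|¬D)P(¬D)
     = 0.9593 × 0.0202 + 0.0154 × 0.9798
     = 0.01937786 + 0.01508892
     = 0.03446678

Step 2: Apply Bayes' theorem for P(D|+)
P(D|+) = P(+|D)P(D) / P(+)
       = 0.01937786 / 0.03446678
       = 0.5622


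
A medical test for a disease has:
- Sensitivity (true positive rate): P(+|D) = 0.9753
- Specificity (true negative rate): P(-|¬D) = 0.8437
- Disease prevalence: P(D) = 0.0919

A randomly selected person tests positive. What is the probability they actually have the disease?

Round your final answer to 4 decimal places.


Let D = has disease, + = positive test

Given:
- P(D) = 0.0919 (prevalence)
- P(+|D) = 0.9753 (sensitivity)
- P(-|¬D) = 0.8437 (specificity)
- P(+|¬D) = 0.1563 (false positive rate = 1 - specificity)

Step 1: Find P(+)
P(+) = P(+|D)P(D) + P(+|¬D)P(¬D)
     = 0.9753 × 0.0919 + 0.1563 × 0.9081
     = 0.08963007 + 0.14193603
     = 0.23156610

Step 2: Apply Bayes' theorem for P(D|+)
P(D|+) = P(+|D)P(D) / P(+)
       = 0.08963007 / 0.23156610
       = 0.3871


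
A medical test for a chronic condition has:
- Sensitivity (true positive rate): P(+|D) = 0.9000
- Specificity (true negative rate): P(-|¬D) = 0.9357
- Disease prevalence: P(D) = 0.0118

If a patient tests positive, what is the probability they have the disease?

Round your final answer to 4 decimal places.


Let D = has disease, + = positive test

Given:
- P(D) = 0.0118 (prevalence)
- P(+|D) = 0.9000 (sensitivity)
- P(-|¬D) = 0.9357 (specificity)
- P(+|¬D) = 0.0643 (false positive rate = 1 - specificity)

Step 1: Find P(+)
P(+) = P(+|D)P(D) + P(+|¬D)P(¬D)
     = 0.9000 × 0.0118 + 0.0643 × 0.9882
     = 0.01062000 + 0.06354126
     = 0.07416126

Step 2: Apply Bayes' theorem for P(D|+)
P(D|+) = P(+|D)P(D) / P(+)
       = 0.01062000 / 0.07416126
       = 0.1432


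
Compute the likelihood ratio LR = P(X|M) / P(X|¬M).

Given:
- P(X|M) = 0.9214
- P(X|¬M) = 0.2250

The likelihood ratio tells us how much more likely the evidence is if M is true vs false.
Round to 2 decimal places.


Likelihood Ratio (LR) = P(X|M) / P(X|¬M)

LR = 0.9214 / 0.2250
   = 4.10

The evidence is 4.10 times more likely if M is true than if M is false.
Because LR exceeds 1, X is evidence for M.


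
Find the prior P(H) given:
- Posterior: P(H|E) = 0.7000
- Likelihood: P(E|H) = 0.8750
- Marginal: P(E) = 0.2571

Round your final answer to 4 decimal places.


From Bayes' theorem: P(H|E) = P(E|H) × P(H) / P(E)

Rearranging for P(H):
P(H) = P(H|E) × P(E) / P(E|H)
     = 0.7000 × 0.2571 / 0.8750
     = 0.17997000 / 0.8750
     = 0.2057


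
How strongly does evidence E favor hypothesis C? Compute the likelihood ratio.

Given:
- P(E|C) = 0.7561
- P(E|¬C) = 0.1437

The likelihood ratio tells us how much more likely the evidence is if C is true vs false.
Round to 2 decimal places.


Likelihood Ratio (LR) = P(E|C) / P(E|¬C)

LR = 0.7561 / 0.1437
   = 5.26

The evidence is 5.26 times more likely if C is true than if C is false.
Since LR > 1, the evidence supports C over ¬C.


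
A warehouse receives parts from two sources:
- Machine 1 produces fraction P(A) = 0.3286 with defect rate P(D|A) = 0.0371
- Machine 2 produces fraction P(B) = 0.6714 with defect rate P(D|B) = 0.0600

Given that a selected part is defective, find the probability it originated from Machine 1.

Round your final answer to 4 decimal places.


Let A = from Machine 1, D = defective

Given:
- P(A) = 0.3286, P(B) = 0.6714
- P(D|A) = 0.0371, P(D|B) = 0.0600

Step 1: Find P(D)
P(D) = P(D|A)P(A) + P(D|B)P(B)
     = 0.0371 × 0.3286 + 0.0600 × 0.6714
     = 0.01219106 + 0.04028400
     = 0.05247506

Step 2: Apply Bayes' theorem
P(A|D) = P(D|A)P(A) / P(D)
       = 0.01219106 / 0.05247506
       = 0.2323


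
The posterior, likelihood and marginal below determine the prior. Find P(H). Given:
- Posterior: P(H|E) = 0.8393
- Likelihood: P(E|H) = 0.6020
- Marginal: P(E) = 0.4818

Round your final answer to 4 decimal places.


From Bayes' theorem: P(H|E) = P(E|H) × P(H) / P(E)

Rearranging for P(H):
P(H) = P(H|E) × P(E) / P(E|H)
     = 0.8393 × 0.4818 / 0.6020
     = 0.40437474 / 0.6020
     = 0.6717


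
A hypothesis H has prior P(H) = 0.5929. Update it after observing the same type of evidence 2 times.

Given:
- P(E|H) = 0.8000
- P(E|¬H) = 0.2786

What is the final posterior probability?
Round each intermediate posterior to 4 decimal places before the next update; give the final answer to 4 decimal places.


Sequential Bayesian updating:

Initial prior: P(H) = 0.5929

Update 1:
  P(E) = 0.8000 × 0.5929 + 0.2786 × 0.4071 = 0.47432000 + 0.11341806 = 0.58773806
  P(H|E) = 0.47432000 / 0.58773806 = 0.8070

Update 2:
  P(E) = 0.8000 × 0.8070 + 0.2786 × 0.1930 = 0.64560000 + 0.05376980 = 0.69936980
  P(H|E) = 0.64560000 / 0.69936980 = 0.9231

Final posterior: 0.9231


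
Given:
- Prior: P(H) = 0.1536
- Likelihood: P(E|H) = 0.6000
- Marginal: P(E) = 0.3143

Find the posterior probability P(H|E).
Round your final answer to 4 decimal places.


Using Bayes' theorem:

P(H|E) = P(E|H) × P(H) / P(E)
       = 0.6000 × 0.1536 / 0.3143
       = 0.09216000 / 0.3143
       = 0.2932

The evidence strengthens our belief in H.
Prior: 0.1536 → Posterior: 0.2932


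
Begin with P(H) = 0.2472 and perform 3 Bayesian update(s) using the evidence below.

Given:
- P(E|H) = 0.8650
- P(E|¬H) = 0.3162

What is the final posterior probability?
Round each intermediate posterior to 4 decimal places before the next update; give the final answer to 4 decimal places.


Sequential Bayesian updating:

Initial prior: P(H) = 0.2472

Update 1:
  P(E) = 0.8650 × 0.2472 + 0.3162 × 0.7528 = 0.21382800 + 0.23803536 = 0.45186336
  P(H|E) = 0.21382800 / 0.45186336 = 0.4732

Update 2:
  P(E) = 0.8650 × 0.4732 + 0.3162 × 0.5268 = 0.40931800 + 0.16657416 = 0.57589216
  P(H|E) = 0.40931800 / 0.57589216 = 0.7108

Update 3:
  P(E) = 0.8650 × 0.7108 + 0.3162 × 0.2892 = 0.61484200 + 0.09144504 = 0.70628704
  P(H|E) = 0.61484200 / 0.70628704 = 0.8705

Final posterior: 0.8705


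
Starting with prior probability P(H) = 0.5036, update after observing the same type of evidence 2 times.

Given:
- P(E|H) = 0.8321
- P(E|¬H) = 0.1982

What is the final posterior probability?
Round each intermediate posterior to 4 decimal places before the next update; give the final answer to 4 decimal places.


Sequential Bayesian updating:

Initial prior: P(H) = 0.5036

Update 1:
  P(E) = 0.8321 × 0.5036 + 0.1982 × 0.4964 = 0.41904556 + 0.09838648 = 0.51743204
  P(H|E) = 0.41904556 / 0.51743204 = 0.8099

Update 2:
  P(E) = 0.8321 × 0.8099 + 0.1982 × 0.1901 = 0.67391779 + 0.03767782 = 0.71159561
  P(H|E) = 0.67391779 / 0.71159561 = 0.9471

Final posterior: 0.9471


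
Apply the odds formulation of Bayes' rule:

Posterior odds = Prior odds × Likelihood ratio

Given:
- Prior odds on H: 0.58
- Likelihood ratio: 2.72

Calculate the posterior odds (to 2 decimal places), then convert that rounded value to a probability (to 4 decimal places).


Step 1: Calculate posterior odds
Posterior odds = Prior odds × LR
               = 0.58 × 2.72
               = 1.58

Step 2: Convert to probability
P(H|E) = Posterior odds / (1 + Posterior odds)
       = 1.58 / (1 + 1.58)
       = 1.58 / 2.58
       = 0.6124

The evidence increased P(H) from 0.3671 to 0.6124.


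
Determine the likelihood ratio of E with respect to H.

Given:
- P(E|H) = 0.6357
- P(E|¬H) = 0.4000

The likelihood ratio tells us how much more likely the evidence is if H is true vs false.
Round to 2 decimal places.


Likelihood Ratio (LR) = P(E|H) / P(E|¬H)

LR = 0.6357 / 0.4000
   = 1.59

The evidence is 1.59 times more likely if H is true than if H is false.
LR > 1, so observing E raises the odds in favor of H.


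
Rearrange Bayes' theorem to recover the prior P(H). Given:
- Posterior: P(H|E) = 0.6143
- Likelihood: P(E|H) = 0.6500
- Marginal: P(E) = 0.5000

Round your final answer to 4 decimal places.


From Bayes' theorem: P(H|E) = P(E|H) × P(H) / P(E)

Rearranging for P(H):
P(H) = P(H|E) × P(E) / P(E|H)
     = 0.6143 × 0.5000 / 0.6500
     = 0.30715000 / 0.6500
     = 0.4725


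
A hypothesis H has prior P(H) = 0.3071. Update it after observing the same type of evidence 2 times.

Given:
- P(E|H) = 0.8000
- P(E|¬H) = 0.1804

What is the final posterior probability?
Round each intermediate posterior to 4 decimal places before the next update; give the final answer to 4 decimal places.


Sequential Bayesian updating:

Initial prior: P(H) = 0.3071

Update 1:
  P(E) = 0.8000 × 0.3071 + 0.1804 × 0.6929 = 0.24568000 + 0.12499916 = 0.37067916
  P(H|E) = 0.24568000 / 0.37067916 = 0.6628

Update 2:
  P(E) = 0.8000 × 0.6628 + 0.1804 × 0.3372 = 0.53024000 + 0.06083088 = 0.59107088
  P(H|E) = 0.53024000 / 0.59107088 = 0.8971

Final posterior: 0.8971


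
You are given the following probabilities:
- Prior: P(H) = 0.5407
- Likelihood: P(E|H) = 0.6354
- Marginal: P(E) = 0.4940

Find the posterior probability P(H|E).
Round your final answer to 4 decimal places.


Using Bayes' theorem:

P(H|E) = P(E|H) × P(H) / P(E)
       = 0.6354 × 0.5407 / 0.4940
       = 0.34356078 / 0.4940
       = 0.6955

The evidence strengthens our belief in H.
Prior: 0.5407 → Posterior: 0.6955


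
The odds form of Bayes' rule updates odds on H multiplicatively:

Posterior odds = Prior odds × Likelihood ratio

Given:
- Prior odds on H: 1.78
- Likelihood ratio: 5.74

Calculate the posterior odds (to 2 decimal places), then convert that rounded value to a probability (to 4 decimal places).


Step 1: Calculate posterior odds
Posterior odds = Prior odds × LR
               = 1.78 × 5.74
               = 10.22

Step 2: Convert to probability
P(H|E) = Posterior odds / (1 + Posterior odds)
       = 10.22 / (1 + 10.22)
       = 10.22 / 11.22
       = 0.9109

The evidence increased P(H) from 0.6403 to 0.9109.


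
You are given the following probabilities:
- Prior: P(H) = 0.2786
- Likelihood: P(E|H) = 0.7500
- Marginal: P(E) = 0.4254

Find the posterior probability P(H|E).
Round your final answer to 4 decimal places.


Using Bayes' theorem:

P(H|E) = P(E|H) × P(H) / P(E)
       = 0.7500 × 0.2786 / 0.4254
       = 0.20895000 / 0.4254
       = 0.4912

The evidence strengthens our belief in H.
Prior: 0.2786 → Posterior: 0.4912


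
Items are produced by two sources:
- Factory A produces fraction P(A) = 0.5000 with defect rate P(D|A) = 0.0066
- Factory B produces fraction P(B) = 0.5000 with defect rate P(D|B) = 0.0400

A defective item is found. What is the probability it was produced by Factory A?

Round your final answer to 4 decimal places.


Let A = from Factory A, D = defective

Given:
- P(A) = 0.5000, P(B) = 0.5000
- P(D|A) = 0.0066, P(D|B) = 0.0400

Step 1: Find P(D)
P(D) = P(D|A)P(A) + P(D|B)P(B)
     = 0.0066 × 0.5000 + 0.0400 × 0.5000
     = 0.00330000 + 0.02000000
     = 0.02330000

Step 2: Apply Bayes' theorem
P(A|D) = P(D|A)P(A) / P(D)
       = 0.00330000 / 0.02330000
       = 0.1416


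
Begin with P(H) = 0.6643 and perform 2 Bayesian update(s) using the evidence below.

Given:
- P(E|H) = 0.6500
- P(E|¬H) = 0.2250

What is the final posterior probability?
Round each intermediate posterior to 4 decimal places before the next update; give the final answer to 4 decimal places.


Sequential Bayesian updating:

Initial prior: P(H) = 0.6643

Update 1:
  P(E) = 0.6500 × 0.6643 + 0.2250 × 0.3357 = 0.43179500 + 0.07553250 = 0.50732750
  P(H|E) = 0.43179500 / 0.50732750 = 0.8511

Update 2:
  P(E) = 0.6500 × 0.8511 + 0.2250 × 0.1489 = 0.55321500 + 0.03350250 = 0.58671750
  P(H|E) = 0.55321500 / 0.58671750 = 0.9429

Final posterior: 0.9429


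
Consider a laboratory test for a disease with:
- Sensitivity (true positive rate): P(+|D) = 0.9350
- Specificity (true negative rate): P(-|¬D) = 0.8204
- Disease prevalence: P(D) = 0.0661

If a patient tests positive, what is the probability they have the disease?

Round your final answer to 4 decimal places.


Let D = has disease, + = positive test

Given:
- P(D) = 0.0661 (prevalence)
- P(+|D) = 0.9350 (sensitivity)
- P(-|¬D) = 0.8204 (specificity)
- P(+|¬D) = 0.1796 (false positive rate = 1 - specificity)

Step 1: Find P(+)
P(+) = P(+|D)P(D) + P(+|¬D)P(¬D)
     = 0.9350 × 0.0661 + 0.1796 × 0.9339
     = 0.06180350 + 0.16772844
     = 0.22953194

Step 2: Apply Bayes' theorem for P(D|+)
P(D|+) = P(+|D)P(D) / P(+)
       = 0.06180350 / 0.22953194
       = 0.2693
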